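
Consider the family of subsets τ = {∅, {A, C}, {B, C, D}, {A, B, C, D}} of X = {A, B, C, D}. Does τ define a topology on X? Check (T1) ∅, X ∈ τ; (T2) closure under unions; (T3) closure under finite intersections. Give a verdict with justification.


τ is NOT a topology on X.

Axiom (T1): ∅ ∈ τ? Yes; X ∈ τ? Yes.
Axiom (T2/T3): check pairwise unions and intersections of members of τ.
Counterexample for (T3): {A, C} ∩ {B, C, D} = {C} ∉ τ. Therefore τ is NOT a topology.


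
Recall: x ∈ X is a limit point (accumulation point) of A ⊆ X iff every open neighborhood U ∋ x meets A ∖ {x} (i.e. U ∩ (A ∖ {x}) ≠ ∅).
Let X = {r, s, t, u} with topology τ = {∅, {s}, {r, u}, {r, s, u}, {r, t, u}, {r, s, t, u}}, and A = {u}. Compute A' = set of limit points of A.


A' = {r, t}

For each x ∈ X, list the open sets U ∈ τ with x ∈ U, then check whether U ∩ (A ∖ {x}) ≠ ∅ for every such U.
  x = r: opens ∋ x are {r, u}, {r, s, u}, {r, t, u}, {r, s, t, u}; each meets A ∖ {r}, so x IS a limit point.
  x = s: open {s} ∋ x has {s} ∩ (A ∖ {s}) = ∅, so x is NOT a limit point.
  x = t: opens ∋ x are {r, t, u}, {r, s, t, u}; each meets A ∖ {t}, so x IS a limit point.
  x = u: open {r, u} ∋ x has {r, u} ∩ (A ∖ {u}) = ∅, so x is NOT a limit point.
Collecting: A' = {r, t}.


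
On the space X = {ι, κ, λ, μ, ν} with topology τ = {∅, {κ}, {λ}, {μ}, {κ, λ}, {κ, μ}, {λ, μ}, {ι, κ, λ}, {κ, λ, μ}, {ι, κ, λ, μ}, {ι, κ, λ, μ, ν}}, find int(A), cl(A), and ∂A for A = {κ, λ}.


int(A) = {κ, λ}, cl(A) = {ι, κ, λ, ν}, ∂A = {ι, ν}.

Closed sets in (X, τ) are complements of opens:
  closed(X, τ) = {∅, {ν}, {ι, ν}, {μ, ν}, {ι, κ, ν}, {ι, λ, ν}, {ι, μ, ν}, {ι, κ, λ, ν}, {ι, κ, μ, ν}, {ι, λ, μ, ν}, {ι, κ, λ, μ, ν}}.
int(A) = ⋃ {U ∈ τ : U ⊆ A}. Opens contained in A: ∅, {κ}, {λ}, {κ, λ}.
Taking the union of these: int(A) = {κ, λ}.
cl(A) = ⋂ {C closed : A ⊆ C}. Closed sets containing A: {ι, κ, λ, ν}, {ι, κ, λ, μ, ν}.
Intersecting these: cl(A) = {ι, κ, λ, ν}.
∂A = cl(A) ∖ int(A) = {ι, κ, λ, ν} ∖ {κ, λ} = {ι, ν}.


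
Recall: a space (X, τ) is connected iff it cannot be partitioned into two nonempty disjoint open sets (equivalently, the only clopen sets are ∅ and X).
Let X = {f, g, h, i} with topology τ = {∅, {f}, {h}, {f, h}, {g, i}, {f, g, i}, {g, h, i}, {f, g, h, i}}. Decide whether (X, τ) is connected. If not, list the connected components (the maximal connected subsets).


(X, τ) is disconnected; components = [{f}, {h}, {g, i}].

Find clopen sets (U ∈ τ with X ∖ U ∈ τ):
  U = ∅, X ∖ U = {f, g, h, i} — both open, so U is clopen.
  U = {f}, X ∖ U = {g, h, i} — both open, so U is clopen.
  U = {h}, X ∖ U = {f, g, i} — both open, so U is clopen.
  U = {f, h}, X ∖ U = {g, i} — both open, so U is clopen.
  U = {g, i}, X ∖ U = {f, h} — both open, so U is clopen.
  U = {f, g, i}, X ∖ U = {h} — both open, so U is clopen.
  U = {g, h, i}, X ∖ U = {f} — both open, so U is clopen.
  U = {f, g, h, i}, X ∖ U = ∅ — both open, so U is clopen.
Nontrivial clopen(s) exist: e.g. {g, i}. So (X, τ) is disconnected.
Compute connected components by grouping points that agree on all clopens:
  component: {f}
  component: {h}
  component: {g, i}


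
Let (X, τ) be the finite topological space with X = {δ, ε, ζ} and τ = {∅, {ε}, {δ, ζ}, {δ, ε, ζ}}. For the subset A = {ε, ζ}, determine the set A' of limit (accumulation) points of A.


A' = {δ}

For each x ∈ X, list the open sets U ∈ τ with x ∈ U, then check whether U ∩ (A ∖ {x}) ≠ ∅ for every such U.
  x = δ: opens ∋ x are {δ, ζ}, {δ, ε, ζ}; each meets A ∖ {δ}, so x IS a limit point.
  x = ε: open {ε} ∋ x has {ε} ∩ (A ∖ {ε}) = ∅, so x is NOT a limit point.
  x = ζ: open {δ, ζ} ∋ x has {δ, ζ} ∩ (A ∖ {ζ}) = ∅, so x is NOT a limit point.
Collecting: A' = {δ}.


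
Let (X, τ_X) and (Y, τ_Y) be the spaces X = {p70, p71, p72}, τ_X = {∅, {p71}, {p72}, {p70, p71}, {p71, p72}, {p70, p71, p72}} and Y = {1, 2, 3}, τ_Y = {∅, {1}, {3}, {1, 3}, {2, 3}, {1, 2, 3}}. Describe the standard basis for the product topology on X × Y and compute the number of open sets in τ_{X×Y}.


Basis B = {∅ × ∅, {p71} × {1}, {p71} × {3}, {p72} × {1}, {p72} × {3}, {p70, p71} × {1}, {p70, p71} × {3}, {p71} × {1, 3}, {p71, p72} × {1}, {p71} × {2, 3}, {p71, p72} × {3}, {p72} × {1, 3}, {p72} × {2, 3}, {p70, p71, p72} × {1}, {p70, p71, p72} × {3}, {p71} × {1, 2, 3}, {p72} × {1, 2, 3}, {p70, p71} × {1, 3}, {p70, p71} × {2, 3}, {p71, p72} × {1, 3}, {p71, p72} × {2, 3}, {p70, p71} × {1, 2, 3}, {p70, p71, p72} × {1, 3}, {p70, p71, p72} × {2, 3}, {p71, p72} × {1, 2, 3}, {p70, p71, p72} × {1, 2, 3}}; |τ_{X×Y}| = 108.

Enumerate products U × V with U ∈ τ_X, V ∈ τ_Y (deduplicated):
  ∅ × ∅ = {} (∅)
  {p71} × {1} = {(p71,1)}
  {p71} × {3} = {(p71,3)}
  {p72} × {1} = {(p72,1)}
  {p72} × {3} = {(p72,3)}
  {p70, p71} × {1} = {(p70,1), (p71,1)}
  {p70, p71} × {3} = {(p70,3), (p71,3)}
  {p71} × {1, 3} = {(p71,1), (p71,3)}
  {p71, p72} × {1} = {(p71,1), (p72,1)}
  {p71} × {2, 3} = {(p71,2), (p71,3)}
  {p71, p72} × {3} = {(p71,3), (p72,3)}
  {p72} × {1, 3} = {(p72,1), (p72,3)}
  {p72} × {2, 3} = {(p72,2), (p72,3)}
  {p70, p71, p72} × {1} = {(p70,1), (p71,1), (p72,1)}
  {p70, p71, p72} × {3} = {(p70,3), (p71,3), (p72,3)}
  {p71} × {1, 2, 3} = {(p71,1), (p71,2), (p71,3)}
  {p72} × {1, 2, 3} = {(p72,1), (p72,2), (p72,3)}
  {p70, p71} × {1, 3} = {(p70,1), (p70,3), (p71,1), (p71,3)}
  {p70, p71} × {2, 3} = {(p70,2), (p70,3), (p71,2), (p71,3)}
  {p71, p72} × {1, 3} = {(p71,1), (p71,3), (p72,1), (p72,3)}
  {p71, p72} × {2, 3} = {(p71,2), (p71,3), (p72,2), (p72,3)}
  {p70, p71} × {1, 2, 3} = {(p70,1), (p70,2), (p70,3), (p71,1), (p71,2), (p71,3)}
  {p70, p71, p72} × {1, 3} = {(p70,1), (p70,3), (p71,1), (p71,3), (p72,1), (p72,3)}
  {p70, p71, p72} × {2, 3} = {(p70,2), (p70,3), (p71,2), (p71,3), (p72,2), (p72,3)}
  {p71, p72} × {1, 2, 3} = {(p71,1), (p71,2), (p71,3), (p72,1), (p72,2), (p72,3)}
  {p70, p71, p72} × {1, 2, 3} = {(p70,1), (p70,2), (p70,3), (p71,1), (p71,2), (p71,3), (p72,1), (p72,2), (p72,3)}
These 26 distinct sets form the basis B.
Close under arbitrary unions to get τ_{X×Y}; counting gives |τ_{X×Y}| = 108.


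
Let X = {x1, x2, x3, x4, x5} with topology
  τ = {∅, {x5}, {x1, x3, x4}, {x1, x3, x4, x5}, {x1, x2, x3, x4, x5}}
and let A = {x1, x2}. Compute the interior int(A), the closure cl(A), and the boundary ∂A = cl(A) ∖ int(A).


int(A) = ∅, cl(A) = {x1, x2, x3, x4}, ∂A = {x1, x2, x3, x4}.

Closed sets in (X, τ) are complements of opens:
  closed(X, τ) = {∅, {x2}, {x2, x5}, {x1, x2, x3, x4}, {x1, x2, x3, x4, x5}}.
int(A) = ⋃ {U ∈ τ : U ⊆ A}. Opens contained in A: ∅.
Taking the union of these: int(A) = ∅.
cl(A) = ⋂ {C closed : A ⊆ C}. Closed sets containing A: {x1, x2, x3, x4}, {x1, x2, x3, x4, x5}.
Intersecting these: cl(A) = {x1, x2, x3, x4}.
∂A = cl(A) ∖ int(A) = {x1, x2, x3, x4} ∖ ∅ = {x1, x2, x3, x4}.


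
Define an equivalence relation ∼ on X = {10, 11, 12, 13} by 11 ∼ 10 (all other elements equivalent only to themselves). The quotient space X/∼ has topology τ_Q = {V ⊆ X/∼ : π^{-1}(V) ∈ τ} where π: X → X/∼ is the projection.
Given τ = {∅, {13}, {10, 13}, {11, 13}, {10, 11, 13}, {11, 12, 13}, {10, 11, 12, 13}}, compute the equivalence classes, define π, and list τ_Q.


X/∼ = {[10=11], [12], [13]}; |τ_Q| = 4.

Equivalence classes: [10=11], [12], [13].
Quotient map π: X → X/∼ sends 10 ↦ [10=11], 11 ↦ [10=11], 12 ↦ [12], 13 ↦ [13].
For each subset V ⊆ X/∼, compute π^{-1}(V) ⊆ X and check whether π^{-1}(V) ∈ τ. V is open in τ_Q iff π^{-1}(V) ∈ τ.
  V = {}: π^{-1}(V) = ∅ ∈ τ ✓.
  V = {[10=11]}: π^{-1}(V) = {10, 11} ∉ τ ✗.
  V = {[12]}: π^{-1}(V) = {12} ∉ τ ✗.
  V = {[10=11], [12]}: π^{-1}(V) = {10, 11, 12} ∉ τ ✗.
  V = {[13]}: π^{-1}(V) = {13} ∈ τ ✓.
  V = {[10=11], [13]}: π^{-1}(V) = {10, 11, 13} ∈ τ ✓.
  V = {[12], [13]}: π^{-1}(V) = {12, 13} ∉ τ ✗.
  V = {[10=11], [12], [13]}: π^{-1}(V) = {10, 11, 12, 13} ∈ τ ✓.
Open sets in the quotient: τ_Q = {{}, {[13]}, {[10=11], [13]}, {[10=11], [12], [13]}} (4 elements).


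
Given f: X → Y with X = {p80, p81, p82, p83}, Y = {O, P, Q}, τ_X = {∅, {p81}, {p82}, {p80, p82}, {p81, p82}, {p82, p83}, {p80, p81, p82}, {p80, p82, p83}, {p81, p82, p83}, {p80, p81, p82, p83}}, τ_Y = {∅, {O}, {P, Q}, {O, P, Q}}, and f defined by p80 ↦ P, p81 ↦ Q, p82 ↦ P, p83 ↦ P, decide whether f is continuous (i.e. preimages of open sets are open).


f IS continuous.

Compute f^{-1}(U) for each U ∈ τ_Y:
  U = ∅: f^{-1}(U) = ∅ ∈ τ_X ✓.
  U = {O}: f^{-1}(U) = ∅ ∈ τ_X ✓.
  U = {P, Q}: f^{-1}(U) = {p80, p81, p82, p83} ∈ τ_X ✓.
  U = {O, P, Q}: f^{-1}(U) = {p80, p81, p82, p83} ∈ τ_X ✓.
Every preimage lies in τ_X, so f IS continuous.


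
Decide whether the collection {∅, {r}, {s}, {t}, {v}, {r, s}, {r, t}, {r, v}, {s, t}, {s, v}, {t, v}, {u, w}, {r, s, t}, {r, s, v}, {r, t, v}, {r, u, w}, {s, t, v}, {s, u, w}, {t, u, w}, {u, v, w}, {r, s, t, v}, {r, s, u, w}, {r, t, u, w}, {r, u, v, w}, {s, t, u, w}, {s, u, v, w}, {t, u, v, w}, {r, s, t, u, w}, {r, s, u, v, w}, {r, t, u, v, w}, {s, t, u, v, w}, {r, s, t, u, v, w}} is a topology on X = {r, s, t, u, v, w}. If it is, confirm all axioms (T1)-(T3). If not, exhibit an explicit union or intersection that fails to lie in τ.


τ IS a topology on X.

Axiom (T1): ∅ ∈ τ? Yes; X ∈ τ? Yes.
Axiom (T2/T3): check pairwise unions and intersections of members of τ.
All pairwise intersections and unions checked — each lies in τ. Therefore τ satisfies (T1), (T2), (T3): it IS a topology on X.


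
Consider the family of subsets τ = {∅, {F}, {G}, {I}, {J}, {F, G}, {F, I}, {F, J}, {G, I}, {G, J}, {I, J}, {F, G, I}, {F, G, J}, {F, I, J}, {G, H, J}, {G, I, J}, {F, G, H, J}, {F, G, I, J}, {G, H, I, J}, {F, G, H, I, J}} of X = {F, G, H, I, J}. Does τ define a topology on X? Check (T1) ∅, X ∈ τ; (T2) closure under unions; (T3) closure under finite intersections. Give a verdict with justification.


τ IS a topology on X.

Axiom (T1): ∅ ∈ τ? Yes; X ∈ τ? Yes.
Axiom (T2/T3): check pairwise unions and intersections of members of τ.
All pairwise intersections and unions checked — each lies in τ. Therefore τ satisfies (T1), (T2), (T3): it IS a topology on X.


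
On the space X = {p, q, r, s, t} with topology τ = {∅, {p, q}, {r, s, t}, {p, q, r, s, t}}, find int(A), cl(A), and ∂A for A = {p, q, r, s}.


int(A) = {p, q}, cl(A) = {p, q, r, s, t}, ∂A = {r, s, t}.

Closed sets in (X, τ) are complements of opens:
  closed(X, τ) = {∅, {p, q}, {r, s, t}, {p, q, r, s, t}}.
int(A) = ⋃ {U ∈ τ : U ⊆ A}. Opens contained in A: ∅, {p, q}.
Taking the union of these: int(A) = {p, q}.
cl(A) = ⋂ {C closed : A ⊆ C}. Closed sets containing A: {p, q, r, s, t}.
Intersecting these: cl(A) = {p, q, r, s, t}.
∂A = cl(A) ∖ int(A) = {p, q, r, s, t} ∖ {p, q} = {r, s, t}.


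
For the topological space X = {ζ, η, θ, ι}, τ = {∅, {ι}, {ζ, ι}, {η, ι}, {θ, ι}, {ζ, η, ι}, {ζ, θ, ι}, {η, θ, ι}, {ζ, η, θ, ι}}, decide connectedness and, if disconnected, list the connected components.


(X, τ) is connected.

Find clopen sets (U ∈ τ with X ∖ U ∈ τ):
  U = ∅, X ∖ U = {ζ, η, θ, ι} — both open, so U is clopen.
  U = {ζ, η, θ, ι}, X ∖ U = ∅ — both open, so U is clopen.
Only trivial clopens (∅ and X) exist, so (X, τ) is connected.
Compute connected components by grouping points that agree on all clopens:
  component: {ζ, η, θ, ι}


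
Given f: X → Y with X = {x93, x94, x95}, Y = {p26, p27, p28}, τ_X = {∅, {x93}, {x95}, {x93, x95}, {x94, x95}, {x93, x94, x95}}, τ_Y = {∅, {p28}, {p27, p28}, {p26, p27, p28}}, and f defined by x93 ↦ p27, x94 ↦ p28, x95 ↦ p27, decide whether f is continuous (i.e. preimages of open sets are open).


f is NOT continuous.

Compute f^{-1}(U) for each U ∈ τ_Y:
  U = ∅: f^{-1}(U) = ∅ ∈ τ_X ✓.
  U = {p28}: f^{-1}(U) = {x94} ∉ τ_X ✗.
  U = {p27, p28}: f^{-1}(U) = {x93, x94, x95} ∈ τ_X ✓.
  U = {p26, p27, p28}: f^{-1}(U) = {x93, x94, x95} ∈ τ_X ✓.
Found U = {p28} with f^{-1}(U) = {x94} not in τ_X. Therefore f is NOT continuous.


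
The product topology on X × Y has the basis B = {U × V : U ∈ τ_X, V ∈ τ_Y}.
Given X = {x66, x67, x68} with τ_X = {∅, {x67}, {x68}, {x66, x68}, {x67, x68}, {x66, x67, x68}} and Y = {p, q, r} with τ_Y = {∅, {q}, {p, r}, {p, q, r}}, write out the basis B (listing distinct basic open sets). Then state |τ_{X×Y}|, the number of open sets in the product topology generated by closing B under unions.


Basis B = {∅ × ∅, {x67} × {q}, {x68} × {q}, {x66, x68} × {q}, {x67} × {p, r}, {x67, x68} × {q}, {x68} × {p, r}, {x66, x67, x68} × {q}, {x67} × {p, q, r}, {x68} × {p, q, r}, {x66, x68} × {p, r}, {x67, x68} × {p, r}, {x66, x68} × {p, q, r}, {x66, x67, x68} × {p, r}, {x67, x68} × {p, q, r}, {x66, x67, x68} × {p, q, r}}; |τ_{X×Y}| = 36.

Enumerate products U × V with U ∈ τ_X, V ∈ τ_Y (deduplicated):
  ∅ × ∅ = {} (∅)
  {x67} × {q} = {(x67,q)}
  {x68} × {q} = {(x68,q)}
  {x66, x68} × {q} = {(x66,q), (x68,q)}
  {x67} × {p, r} = {(x67,p), (x67,r)}
  {x67, x68} × {q} = {(x67,q), (x68,q)}
  {x68} × {p, r} = {(x68,p), (x68,r)}
  {x66, x67, x68} × {q} = {(x66,q), (x67,q), (x68,q)}
  {x67} × {p, q, r} = {(x67,p), (x67,q), (x67,r)}
  {x68} × {p, q, r} = {(x68,p), (x68,q), (x68,r)}
  {x66, x68} × {p, r} = {(x66,p), (x66,r), (x68,p), (x68,r)}
  {x67, x68} × {p, r} = {(x67,p), (x67,r), (x68,p), (x68,r)}
  {x66, x68} × {p, q, r} = {(x66,p), (x66,q), (x66,r), (x68,p), (x68,q), (x68,r)}
  {x66, x67, x68} × {p, r} = {(x66,p), (x66,r), (x67,p), (x67,r), (x68,p), (x68,r)}
  {x67, x68} × {p, q, r} = {(x67,p), (x67,q), (x67,r), (x68,p), (x68,q), (x68,r)}
  {x66, x67, x68} × {p, q, r} = {(x66,p), (x66,q), (x66,r), (x67,p), (x67,q), (x67,r), (x68,p), (x68,q), (x68,r)}
These 16 distinct sets form the basis B.
Close under arbitrary unions to get τ_{X×Y}; counting gives |τ_{X×Y}| = 36.


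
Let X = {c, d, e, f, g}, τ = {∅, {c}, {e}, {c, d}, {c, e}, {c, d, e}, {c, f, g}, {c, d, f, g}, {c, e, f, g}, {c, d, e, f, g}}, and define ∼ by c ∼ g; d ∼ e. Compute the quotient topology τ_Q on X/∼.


X/∼ = {[c=g], [d=e], [f]}; |τ_Q| = 3.

Equivalence classes: [c=g], [d=e], [f].
Quotient map π: X → X/∼ sends c ↦ [c=g], d ↦ [d=e], e ↦ [d=e], f ↦ [f], g ↦ [c=g].
For each subset V ⊆ X/∼, compute π^{-1}(V) ⊆ X and check whether π^{-1}(V) ∈ τ. V is open in τ_Q iff π^{-1}(V) ∈ τ.
  V = {}: π^{-1}(V) = ∅ ∈ τ ✓.
  V = {[c=g]}: π^{-1}(V) = {c, g} ∉ τ ✗.
  V = {[d=e]}: π^{-1}(V) = {d, e} ∉ τ ✗.
  V = {[c=g], [d=e]}: π^{-1}(V) = {c, d, e, g} ∉ τ ✗.
  V = {[f]}: π^{-1}(V) = {f} ∉ τ ✗.
  V = {[c=g], [f]}: π^{-1}(V) = {c, f, g} ∈ τ ✓.
  V = {[d=e], [f]}: π^{-1}(V) = {d, e, f} ∉ τ ✗.
  V = {[c=g], [d=e], [f]}: π^{-1}(V) = {c, d, e, f, g} ∈ τ ✓.
Open sets in the quotient: τ_Q = {{}, {[c=g], [f]}, {[c=g], [d=e], [f]}} (3 elements).


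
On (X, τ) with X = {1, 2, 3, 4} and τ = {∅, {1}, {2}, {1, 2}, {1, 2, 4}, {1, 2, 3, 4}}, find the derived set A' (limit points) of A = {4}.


A' = {3}

For each x ∈ X, list the open sets U ∈ τ with x ∈ U, then check whether U ∩ (A ∖ {x}) ≠ ∅ for every such U.
  x = 1: open {1} ∋ x has {1} ∩ (A ∖ {1}) = ∅, so x is NOT a limit point.
  x = 2: open {2} ∋ x has {2} ∩ (A ∖ {2}) = ∅, so x is NOT a limit point.
  x = 3: opens ∋ x are {1, 2, 3, 4}; each meets A ∖ {3}, so x IS a limit point.
  x = 4: open {1, 2, 4} ∋ x has {1, 2, 4} ∩ (A ∖ {4}) = ∅, so x is NOT a limit point.
Collecting: A' = {3}.


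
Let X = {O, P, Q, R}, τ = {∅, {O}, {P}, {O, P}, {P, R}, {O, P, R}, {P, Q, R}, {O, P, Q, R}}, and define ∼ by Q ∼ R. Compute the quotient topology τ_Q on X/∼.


X/∼ = {[O], [P], [Q=R]}; |τ_Q| = 6.

Equivalence classes: [O], [P], [Q=R].
Quotient map π: X → X/∼ sends O ↦ [O], P ↦ [P], Q ↦ [Q=R], R ↦ [Q=R].
For each subset V ⊆ X/∼, compute π^{-1}(V) ⊆ X and check whether π^{-1}(V) ∈ τ. V is open in τ_Q iff π^{-1}(V) ∈ τ.
  V = {}: π^{-1}(V) = ∅ ∈ τ ✓.
  V = {[O]}: π^{-1}(V) = {O} ∈ τ ✓.
  V = {[P]}: π^{-1}(V) = {P} ∈ τ ✓.
  V = {[O], [P]}: π^{-1}(V) = {O, P} ∈ τ ✓.
  V = {[Q=R]}: π^{-1}(V) = {Q, R} ∉ τ ✗.
  V = {[O], [Q=R]}: π^{-1}(V) = {O, Q, R} ∉ τ ✗.
  V = {[P], [Q=R]}: π^{-1}(V) = {P, Q, R} ∈ τ ✓.
  V = {[O], [P], [Q=R]}: π^{-1}(V) = {O, P, Q, R} ∈ τ ✓.
Open sets in the quotient: τ_Q = {{}, {[O]}, {[P]}, {[O], [P]}, {[P], [Q=R]}, {[O], [P], [Q=R]}} (6 elements).


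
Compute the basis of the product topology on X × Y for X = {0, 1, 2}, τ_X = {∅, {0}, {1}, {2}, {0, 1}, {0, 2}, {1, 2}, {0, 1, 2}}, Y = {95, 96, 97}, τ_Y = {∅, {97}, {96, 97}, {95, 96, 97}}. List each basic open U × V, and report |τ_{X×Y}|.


Basis B = {∅ × ∅, {0} × {97}, {1} × {97}, {2} × {97}, {0} × {96, 97}, {0, 1} × {97}, {0, 2} × {97}, {1} × {96, 97}, {1, 2} × {97}, {2} × {96, 97}, {0} × {95, 96, 97}, {0, 1, 2} × {97}, {1} × {95, 96, 97}, {2} × {95, 96, 97}, {0, 1} × {96, 97}, {0, 2} × {96, 97}, {1, 2} × {96, 97}, {0, 1} × {95, 96, 97}, {0, 2} × {95, 96, 97}, {0, 1, 2} × {96, 97}, {1, 2} × {95, 96, 97}, {0, 1, 2} × {95, 96, 97}}; |τ_{X×Y}| = 64.

Enumerate products U × V with U ∈ τ_X, V ∈ τ_Y (deduplicated):
  ∅ × ∅ = {} (∅)
  {0} × {97} = {(0,97)}
  {1} × {97} = {(1,97)}
  {2} × {97} = {(2,97)}
  {0} × {96, 97} = {(0,96), (0,97)}
  {0, 1} × {97} = {(0,97), (1,97)}
  {0, 2} × {97} = {(0,97), (2,97)}
  {1} × {96, 97} = {(1,96), (1,97)}
  {1, 2} × {97} = {(1,97), (2,97)}
  {2} × {96, 97} = {(2,96), (2,97)}
  {0} × {95, 96, 97} = {(0,95), (0,96), (0,97)}
  {0, 1, 2} × {97} = {(0,97), (1,97), (2,97)}
  {1} × {95, 96, 97} = {(1,95), (1,96), (1,97)}
  {2} × {95, 96, 97} = {(2,95), (2,96), (2,97)}
  {0, 1} × {96, 97} = {(0,96), (0,97), (1,96), (1,97)}
  {0, 2} × {96, 97} = {(0,96), (0,97), (2,96), (2,97)}
  {1, 2} × {96, 97} = {(1,96), (1,97), (2,96), (2,97)}
  {0, 1} × {95, 96, 97} = {(0,95), (0,96), (0,97), (1,95), (1,96), (1,97)}
  {0, 2} × {95, 96, 97} = {(0,95), (0,96), (0,97), (2,95), (2,96), (2,97)}
  {0, 1, 2} × {96, 97} = {(0,96), (0,97), (1,96), (1,97), (2,96), (2,97)}
  {1, 2} × {95, 96, 97} = {(1,95), (1,96), (1,97), (2,95), (2,96), (2,97)}
  {0, 1, 2} × {95, 96, 97} = {(0,95), (0,96), (0,97), (1,95), (1,96), (1,97), (2,95), (2,96), (2,97)}
These 22 distinct sets form the basis B.
Close under arbitrary unions to get τ_{X×Y}; counting gives |τ_{X×Y}| = 64.


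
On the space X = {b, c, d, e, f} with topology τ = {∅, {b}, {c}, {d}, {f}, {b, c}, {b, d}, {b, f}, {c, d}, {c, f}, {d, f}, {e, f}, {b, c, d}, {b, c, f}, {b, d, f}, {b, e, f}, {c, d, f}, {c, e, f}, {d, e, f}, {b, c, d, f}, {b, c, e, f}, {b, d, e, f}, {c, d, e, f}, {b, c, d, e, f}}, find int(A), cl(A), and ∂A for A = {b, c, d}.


int(A) = {b, c, d}, cl(A) = {b, c, d}, ∂A = ∅.

Closed sets in (X, τ) are complements of opens:
  closed(X, τ) = {∅, {b}, {c}, {d}, {e}, {b, c}, {b, d}, {b, e}, {c, d}, {c, e}, {d, e}, {e, f}, {b, c, d}, {b, c, e}, {b, d, e}, {b, e, f}, {c, d, e}, {c, e, f}, {d, e, f}, {b, c, d, e}, {b, c, e, f}, {b, d, e, f}, {c, d, e, f}, {b, c, d, e, f}}.
int(A) = ⋃ {U ∈ τ : U ⊆ A}. Opens contained in A: ∅, {b}, {c}, {d}, {b, c}, {b, d}, {c, d}, {b, c, d}.
Taking the union of these: int(A) = {b, c, d}.
cl(A) = ⋂ {C closed : A ⊆ C}. Closed sets containing A: {b, c, d}, {b, c, d, e}, {b, c, d, e, f}.
Intersecting these: cl(A) = {b, c, d}.
∂A = cl(A) ∖ int(A) = {b, c, d} ∖ {b, c, d} = ∅.


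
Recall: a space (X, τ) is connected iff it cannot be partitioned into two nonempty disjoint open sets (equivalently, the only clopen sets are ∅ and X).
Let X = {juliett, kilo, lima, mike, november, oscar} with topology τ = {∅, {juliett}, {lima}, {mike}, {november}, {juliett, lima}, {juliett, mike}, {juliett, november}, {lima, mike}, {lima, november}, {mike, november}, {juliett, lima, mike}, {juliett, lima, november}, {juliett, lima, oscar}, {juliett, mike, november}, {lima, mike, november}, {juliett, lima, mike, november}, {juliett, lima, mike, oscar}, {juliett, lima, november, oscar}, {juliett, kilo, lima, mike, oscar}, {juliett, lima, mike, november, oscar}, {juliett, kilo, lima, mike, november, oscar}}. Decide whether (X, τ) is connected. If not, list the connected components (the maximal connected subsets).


(X, τ) is disconnected; components = [{november}, {juliett, kilo, lima, mike, oscar}].

Find clopen sets (U ∈ τ with X ∖ U ∈ τ):
  U = ∅, X ∖ U = {juliett, kilo, lima, mike, november, oscar} — both open, so U is clopen.
  U = {november}, X ∖ U = {juliett, kilo, lima, mike, oscar} — both open, so U is clopen.
  U = {juliett, kilo, lima, mike, oscar}, X ∖ U = {november} — both open, so U is clopen.
  U = {juliett, kilo, lima, mike, november, oscar}, X ∖ U = ∅ — both open, so U is clopen.
Nontrivial clopen(s) exist: e.g. {juliett, kilo, lima, mike, oscar}. So (X, τ) is disconnected.
Compute connected components by grouping points that agree on all clopens:
  component: {november}
  component: {juliett, kilo, lima, mike, oscar}


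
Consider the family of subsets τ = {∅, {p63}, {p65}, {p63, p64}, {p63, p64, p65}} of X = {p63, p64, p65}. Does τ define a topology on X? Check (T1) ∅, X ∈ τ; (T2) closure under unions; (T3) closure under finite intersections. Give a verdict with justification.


τ is NOT a topology on X.

Axiom (T1): ∅ ∈ τ? Yes; X ∈ τ? Yes.
Axiom (T2/T3): check pairwise unions and intersections of members of τ.
Counterexample for (T2): {p63} ∪ {p65} = {p63, p65} ∉ τ. Therefore τ is NOT a topology.


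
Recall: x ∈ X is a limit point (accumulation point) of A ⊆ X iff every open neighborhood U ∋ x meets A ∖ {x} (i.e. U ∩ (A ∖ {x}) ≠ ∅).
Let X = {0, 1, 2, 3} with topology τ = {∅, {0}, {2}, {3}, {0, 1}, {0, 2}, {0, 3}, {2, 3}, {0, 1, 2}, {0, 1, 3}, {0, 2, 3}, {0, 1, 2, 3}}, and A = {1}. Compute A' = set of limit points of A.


A' = ∅

For each x ∈ X, list the open sets U ∈ τ with x ∈ U, then check whether U ∩ (A ∖ {x}) ≠ ∅ for every such U.
  x = 0: open {0} ∋ x has {0} ∩ (A ∖ {0}) = ∅, so x is NOT a limit point.
  x = 1: open {0, 1} ∋ x has {0, 1} ∩ (A ∖ {1}) = ∅, so x is NOT a limit point.
  x = 2: open {2} ∋ x has {2} ∩ (A ∖ {2}) = ∅, so x is NOT a limit point.
  x = 3: open {3} ∋ x has {3} ∩ (A ∖ {3}) = ∅, so x is NOT a limit point.
Collecting: A' = ∅.


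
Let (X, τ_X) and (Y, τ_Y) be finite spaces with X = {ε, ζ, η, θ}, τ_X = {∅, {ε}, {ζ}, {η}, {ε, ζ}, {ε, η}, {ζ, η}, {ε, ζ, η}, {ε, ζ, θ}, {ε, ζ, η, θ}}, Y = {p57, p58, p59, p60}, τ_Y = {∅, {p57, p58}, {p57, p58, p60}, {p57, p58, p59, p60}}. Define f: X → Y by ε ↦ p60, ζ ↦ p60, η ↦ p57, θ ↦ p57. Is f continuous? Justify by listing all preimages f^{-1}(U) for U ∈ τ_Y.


f is NOT continuous.

Compute f^{-1}(U) for each U ∈ τ_Y:
  U = ∅: f^{-1}(U) = ∅ ∈ τ_X ✓.
  U = {p57, p58}: f^{-1}(U) = {η, θ} ∉ τ_X ✗.
  U = {p57, p58, p60}: f^{-1}(U) = {ε, ζ, η, θ} ∈ τ_X ✓.
  U = {p57, p58, p59, p60}: f^{-1}(U) = {ε, ζ, η, θ} ∈ τ_X ✓.
Found U = {p57, p58} with f^{-1}(U) = {η, θ} not in τ_X. Therefore f is NOT continuous.


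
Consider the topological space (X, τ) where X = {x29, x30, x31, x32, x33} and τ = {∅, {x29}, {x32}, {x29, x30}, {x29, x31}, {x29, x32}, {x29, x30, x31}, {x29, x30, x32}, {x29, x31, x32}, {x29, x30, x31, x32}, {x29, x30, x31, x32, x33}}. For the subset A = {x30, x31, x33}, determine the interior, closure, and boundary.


int(A) = ∅, cl(A) = {x30, x31, x33}, ∂A = {x30, x31, x33}.

Closed sets in (X, τ) are complements of opens:
  closed(X, τ) = {∅, {x33}, {x30, x33}, {x31, x33}, {x32, x33}, {x30, x31, x33}, {x30, x32, x33}, {x31, x32, x33}, {x29, x30, x31, x33}, {x30, x31, x32, x33}, {x29, x30, x31, x32, x33}}.
int(A) = ⋃ {U ∈ τ : U ⊆ A}. Opens contained in A: ∅.
Taking the union of these: int(A) = ∅.
cl(A) = ⋂ {C closed : A ⊆ C}. Closed sets containing A: {x30, x31, x33}, {x29, x30, x31, x33}, {x30, x31, x32, x33}, {x29, x30, x31, x32, x33}.
Intersecting these: cl(A) = {x30, x31, x33}.
∂A = cl(A) ∖ int(A) = {x30, x31, x33} ∖ ∅ = {x30, x31, x33}.


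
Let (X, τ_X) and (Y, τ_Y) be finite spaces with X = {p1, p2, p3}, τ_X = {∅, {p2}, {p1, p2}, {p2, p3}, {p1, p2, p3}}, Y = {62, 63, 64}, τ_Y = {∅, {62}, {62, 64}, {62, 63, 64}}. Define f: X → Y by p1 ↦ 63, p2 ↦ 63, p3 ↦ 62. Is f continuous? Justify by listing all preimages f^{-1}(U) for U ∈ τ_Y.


f is NOT continuous.

Compute f^{-1}(U) for each U ∈ τ_Y:
  U = ∅: f^{-1}(U) = ∅ ∈ τ_X ✓.
  U = {62}: f^{-1}(U) = {p3} ∉ τ_X ✗.
  U = {62, 64}: f^{-1}(U) = {p3} ∉ τ_X ✗.
  U = {62, 63, 64}: f^{-1}(U) = {p1, p2, p3} ∈ τ_X ✓.
Found U = {62} with f^{-1}(U) = {p3} not in τ_X. Therefore f is NOT continuous.


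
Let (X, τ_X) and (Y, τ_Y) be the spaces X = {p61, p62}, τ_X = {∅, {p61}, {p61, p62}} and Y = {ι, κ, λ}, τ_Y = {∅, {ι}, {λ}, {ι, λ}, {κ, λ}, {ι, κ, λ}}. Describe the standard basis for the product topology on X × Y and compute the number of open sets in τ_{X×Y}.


Basis B = {∅ × ∅, {p61} × {ι}, {p61} × {λ}, {p61} × {ι, λ}, {p61, p62} × {ι}, {p61} × {κ, λ}, {p61, p62} × {λ}, {p61} × {ι, κ, λ}, {p61, p62} × {ι, λ}, {p61, p62} × {κ, λ}, {p61, p62} × {ι, κ, λ}}; |τ_{X×Y}| = 18.

Enumerate products U × V with U ∈ τ_X, V ∈ τ_Y (deduplicated):
  ∅ × ∅ = {} (∅)
  {p61} × {ι} = {(p61,ι)}
  {p61} × {λ} = {(p61,λ)}
  {p61} × {ι, λ} = {(p61,ι), (p61,λ)}
  {p61, p62} × {ι} = {(p61,ι), (p62,ι)}
  {p61} × {κ, λ} = {(p61,κ), (p61,λ)}
  {p61, p62} × {λ} = {(p61,λ), (p62,λ)}
  {p61} × {ι, κ, λ} = {(p61,ι), (p61,κ), (p61,λ)}
  {p61, p62} × {ι, λ} = {(p61,ι), (p61,λ), (p62,ι), (p62,λ)}
  {p61, p62} × {κ, λ} = {(p61,κ), (p61,λ), (p62,κ), (p62,λ)}
  {p61, p62} × {ι, κ, λ} = {(p61,ι), (p61,κ), (p61,λ), (p62,ι), (p62,κ), (p62,λ)}
These 11 distinct sets form the basis B.
Close under arbitrary unions to get τ_{X×Y}; counting gives |τ_{X×Y}| = 18.


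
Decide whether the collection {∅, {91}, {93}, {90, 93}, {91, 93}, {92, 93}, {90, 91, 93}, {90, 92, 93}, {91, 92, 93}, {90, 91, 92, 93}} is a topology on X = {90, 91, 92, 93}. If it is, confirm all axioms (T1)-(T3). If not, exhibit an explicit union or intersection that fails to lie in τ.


τ IS a topology on X.

Axiom (T1): ∅ ∈ τ? Yes; X ∈ τ? Yes.
Axiom (T2/T3): check pairwise unions and intersections of members of τ.
All pairwise intersections and unions checked — each lies in τ. Therefore τ satisfies (T1), (T2), (T3): it IS a topology on X.


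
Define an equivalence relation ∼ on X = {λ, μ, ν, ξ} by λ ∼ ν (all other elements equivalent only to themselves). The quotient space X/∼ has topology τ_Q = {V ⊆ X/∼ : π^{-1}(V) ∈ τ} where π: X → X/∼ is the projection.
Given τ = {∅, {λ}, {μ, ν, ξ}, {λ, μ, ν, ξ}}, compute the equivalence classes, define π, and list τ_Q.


X/∼ = {[λ=ν], [μ], [ξ]}; |τ_Q| = 2.

Equivalence classes: [λ=ν], [μ], [ξ].
Quotient map π: X → X/∼ sends λ ↦ [λ=ν], μ ↦ [μ], ν ↦ [λ=ν], ξ ↦ [ξ].
For each subset V ⊆ X/∼, compute π^{-1}(V) ⊆ X and check whether π^{-1}(V) ∈ τ. V is open in τ_Q iff π^{-1}(V) ∈ τ.
  V = {}: π^{-1}(V) = ∅ ∈ τ ✓.
  V = {[λ=ν]}: π^{-1}(V) = {λ, ν} ∉ τ ✗.
  V = {[μ]}: π^{-1}(V) = {μ} ∉ τ ✗.
  V = {[λ=ν], [μ]}: π^{-1}(V) = {λ, μ, ν} ∉ τ ✗.
  V = {[ξ]}: π^{-1}(V) = {ξ} ∉ τ ✗.
  V = {[λ=ν], [ξ]}: π^{-1}(V) = {λ, ν, ξ} ∉ τ ✗.
  V = {[μ], [ξ]}: π^{-1}(V) = {μ, ξ} ∉ τ ✗.
  V = {[λ=ν], [μ], [ξ]}: π^{-1}(V) = {λ, μ, ν, ξ} ∈ τ ✓.
Open sets in the quotient: τ_Q = {{}, {[λ=ν], [μ], [ξ]}} (2 elements).


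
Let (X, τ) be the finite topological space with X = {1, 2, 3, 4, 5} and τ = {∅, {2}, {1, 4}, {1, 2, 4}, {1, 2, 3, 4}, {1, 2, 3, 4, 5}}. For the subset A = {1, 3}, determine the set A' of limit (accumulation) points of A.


A' = {3, 4, 5}

For each x ∈ X, list the open sets U ∈ τ with x ∈ U, then check whether U ∩ (A ∖ {x}) ≠ ∅ for every such U.
  x = 1: open {1, 4} ∋ x has {1, 4} ∩ (A ∖ {1}) = ∅, so x is NOT a limit point.
  x = 2: open {2} ∋ x has {2} ∩ (A ∖ {2}) = ∅, so x is NOT a limit point.
  x = 3: opens ∋ x are {1, 2, 3, 4}, {1, 2, 3, 4, 5}; each meets A ∖ {3}, so x IS a limit point.
  x = 4: opens ∋ x are {1, 4}, {1, 2, 4}, {1, 2, 3, 4}, {1, 2, 3, 4, 5}; each meets A ∖ {4}, so x IS a limit point.
  x = 5: opens ∋ x are {1, 2, 3, 4, 5}; each meets A ∖ {5}, so x IS a limit point.
Collecting: A' = {3, 4, 5}.


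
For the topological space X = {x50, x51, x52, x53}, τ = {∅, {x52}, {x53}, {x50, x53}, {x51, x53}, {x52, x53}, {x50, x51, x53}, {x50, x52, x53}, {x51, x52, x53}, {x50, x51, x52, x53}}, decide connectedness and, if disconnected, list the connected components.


(X, τ) is disconnected; components = [{x52}, {x50, x51, x53}].

Find clopen sets (U ∈ τ with X ∖ U ∈ τ):
  U = ∅, X ∖ U = {x50, x51, x52, x53} — both open, so U is clopen.
  U = {x52}, X ∖ U = {x50, x51, x53} — both open, so U is clopen.
  U = {x50, x51, x53}, X ∖ U = {x52} — both open, so U is clopen.
  U = {x50, x51, x52, x53}, X ∖ U = ∅ — both open, so U is clopen.
Nontrivial clopen(s) exist: e.g. {x52}. So (X, τ) is disconnected.
Compute connected components by grouping points that agree on all clopens:
  component: {x52}
  component: {x50, x51, x53}


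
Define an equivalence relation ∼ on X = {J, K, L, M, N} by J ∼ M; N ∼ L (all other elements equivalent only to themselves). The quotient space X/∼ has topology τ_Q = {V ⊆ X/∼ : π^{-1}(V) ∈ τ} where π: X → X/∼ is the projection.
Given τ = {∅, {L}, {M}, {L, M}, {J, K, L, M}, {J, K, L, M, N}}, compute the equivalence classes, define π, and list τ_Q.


X/∼ = {[J=M], [K], [L=N]}; |τ_Q| = 2.

Equivalence classes: [J=M], [K], [L=N].
Quotient map π: X → X/∼ sends J ↦ [J=M], K ↦ [K], L ↦ [L=N], M ↦ [J=M], N ↦ [L=N].
For each subset V ⊆ X/∼, compute π^{-1}(V) ⊆ X and check whether π^{-1}(V) ∈ τ. V is open in τ_Q iff π^{-1}(V) ∈ τ.
  V = {}: π^{-1}(V) = ∅ ∈ τ ✓.
  V = {[J=M]}: π^{-1}(V) = {J, M} ∉ τ ✗.
  V = {[K]}: π^{-1}(V) = {K} ∉ τ ✗.
  V = {[J=M], [K]}: π^{-1}(V) = {J, K, M} ∉ τ ✗.
  V = {[L=N]}: π^{-1}(V) = {L, N} ∉ τ ✗.
  V = {[J=M], [L=N]}: π^{-1}(V) = {J, L, M, N} ∉ τ ✗.
  V = {[K], [L=N]}: π^{-1}(V) = {K, L, N} ∉ τ ✗.
  V = {[J=M], [K], [L=N]}: π^{-1}(V) = {J, K, L, M, N} ∈ τ ✓.
Open sets in the quotient: τ_Q = {{}, {[J=M], [K], [L=N]}} (2 elements).


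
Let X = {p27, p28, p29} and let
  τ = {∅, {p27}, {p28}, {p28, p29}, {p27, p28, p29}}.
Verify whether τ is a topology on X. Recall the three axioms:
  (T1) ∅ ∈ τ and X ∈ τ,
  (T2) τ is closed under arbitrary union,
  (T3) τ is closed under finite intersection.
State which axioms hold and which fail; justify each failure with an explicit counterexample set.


τ is NOT a topology on X.

Axiom (T1): ∅ ∈ τ? Yes; X ∈ τ? Yes.
Axiom (T2/T3): check pairwise unions and intersections of members of τ.
Counterexample for (T2): {p27} ∪ {p28} = {p27, p28} ∉ τ. Therefore τ is NOT a topology.


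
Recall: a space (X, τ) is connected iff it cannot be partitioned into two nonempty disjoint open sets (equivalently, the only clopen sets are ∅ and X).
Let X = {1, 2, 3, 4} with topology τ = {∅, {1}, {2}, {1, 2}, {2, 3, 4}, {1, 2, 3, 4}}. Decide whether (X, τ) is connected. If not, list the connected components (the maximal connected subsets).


(X, τ) is disconnected; components = [{1}, {2, 3, 4}].

Find clopen sets (U ∈ τ with X ∖ U ∈ τ):
  U = ∅, X ∖ U = {1, 2, 3, 4} — both open, so U is clopen.
  U = {1}, X ∖ U = {2, 3, 4} — both open, so U is clopen.
  U = {2, 3, 4}, X ∖ U = {1} — both open, so U is clopen.
  U = {1, 2, 3, 4}, X ∖ U = ∅ — both open, so U is clopen.
Nontrivial clopen(s) exist: e.g. {2, 3, 4}. So (X, τ) is disconnected.
Compute connected components by grouping points that agree on all clopens:
  component: {1}
  component: {2, 3, 4}


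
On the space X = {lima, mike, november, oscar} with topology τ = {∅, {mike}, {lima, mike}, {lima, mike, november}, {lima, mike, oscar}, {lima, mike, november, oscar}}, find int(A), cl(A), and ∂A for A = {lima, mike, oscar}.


int(A) = {lima, mike, oscar}, cl(A) = {lima, mike, november, oscar}, ∂A = {november}.

Closed sets in (X, τ) are complements of opens:
  closed(X, τ) = {∅, {november}, {oscar}, {november, oscar}, {lima, november, oscar}, {lima, mike, november, oscar}}.
int(A) = ⋃ {U ∈ τ : U ⊆ A}. Opens contained in A: ∅, {mike}, {lima, mike}, {lima, mike, oscar}.
Taking the union of these: int(A) = {lima, mike, oscar}.
cl(A) = ⋂ {C closed : A ⊆ C}. Closed sets containing A: {lima, mike, november, oscar}.
Intersecting these: cl(A) = {lima, mike, november, oscar}.
∂A = cl(A) ∖ int(A) = {lima, mike, november, oscar} ∖ {lima, mike, oscar} = {november}.


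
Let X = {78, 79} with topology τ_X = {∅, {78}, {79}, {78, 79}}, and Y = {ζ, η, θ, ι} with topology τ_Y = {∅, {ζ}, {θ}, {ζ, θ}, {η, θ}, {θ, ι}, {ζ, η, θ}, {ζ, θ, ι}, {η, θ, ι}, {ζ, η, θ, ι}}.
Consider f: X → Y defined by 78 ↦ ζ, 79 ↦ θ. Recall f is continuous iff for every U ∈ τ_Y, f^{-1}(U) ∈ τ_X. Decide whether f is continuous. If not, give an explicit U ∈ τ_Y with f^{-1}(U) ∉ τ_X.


f IS continuous.

Compute f^{-1}(U) for each U ∈ τ_Y:
  U = ∅: f^{-1}(U) = ∅ ∈ τ_X ✓.
  U = {ζ}: f^{-1}(U) = {78} ∈ τ_X ✓.
  U = {θ}: f^{-1}(U) = {79} ∈ τ_X ✓.
  U = {ζ, θ}: f^{-1}(U) = {78, 79} ∈ τ_X ✓.
  U = {η, θ}: f^{-1}(U) = {79} ∈ τ_X ✓.
  U = {θ, ι}: f^{-1}(U) = {79} ∈ τ_X ✓.
  U = {ζ, η, θ}: f^{-1}(U) = {78, 79} ∈ τ_X ✓.
  U = {ζ, θ, ι}: f^{-1}(U) = {78, 79} ∈ τ_X ✓.
  U = {η, θ, ι}: f^{-1}(U) = {79} ∈ τ_X ✓.
  U = {ζ, η, θ, ι}: f^{-1}(U) = {78, 79} ∈ τ_X ✓.
Every preimage lies in τ_X, so f IS continuous.


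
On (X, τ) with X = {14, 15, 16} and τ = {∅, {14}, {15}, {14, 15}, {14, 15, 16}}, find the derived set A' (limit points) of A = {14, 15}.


A' = {16}

For each x ∈ X, list the open sets U ∈ τ with x ∈ U, then check whether U ∩ (A ∖ {x}) ≠ ∅ for every such U.
  x = 14: open {14} ∋ x has {14} ∩ (A ∖ {14}) = ∅, so x is NOT a limit point.
  x = 15: open {15} ∋ x has {15} ∩ (A ∖ {15}) = ∅, so x is NOT a limit point.
  x = 16: opens ∋ x are {14, 15, 16}; each meets A ∖ {16}, so x IS a limit point.
Collecting: A' = {16}.


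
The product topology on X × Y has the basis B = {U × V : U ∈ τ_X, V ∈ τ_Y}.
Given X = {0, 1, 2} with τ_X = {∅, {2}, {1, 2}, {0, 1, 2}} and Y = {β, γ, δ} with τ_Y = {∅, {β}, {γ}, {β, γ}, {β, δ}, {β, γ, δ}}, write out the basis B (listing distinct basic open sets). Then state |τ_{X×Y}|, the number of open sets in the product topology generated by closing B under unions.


Basis B = {∅ × ∅, {2} × {β}, {2} × {γ}, {1, 2} × {β}, {1, 2} × {γ}, {2} × {β, γ}, {2} × {β, δ}, {0, 1, 2} × {β}, {0, 1, 2} × {γ}, {2} × {β, γ, δ}, {1, 2} × {β, γ}, {1, 2} × {β, δ}, {0, 1, 2} × {β, γ}, {0, 1, 2} × {β, δ}, {1, 2} × {β, γ, δ}, {0, 1, 2} × {β, γ, δ}}; |τ_{X×Y}| = 40.

Enumerate products U × V with U ∈ τ_X, V ∈ τ_Y (deduplicated):
  ∅ × ∅ = {} (∅)
  {2} × {β} = {(2,β)}
  {2} × {γ} = {(2,γ)}
  {1, 2} × {β} = {(1,β), (2,β)}
  {1, 2} × {γ} = {(1,γ), (2,γ)}
  {2} × {β, γ} = {(2,β), (2,γ)}
  {2} × {β, δ} = {(2,β), (2,δ)}
  {0, 1, 2} × {β} = {(0,β), (1,β), (2,β)}
  {0, 1, 2} × {γ} = {(0,γ), (1,γ), (2,γ)}
  {2} × {β, γ, δ} = {(2,β), (2,γ), (2,δ)}
  {1, 2} × {β, γ} = {(1,β), (1,γ), (2,β), (2,γ)}
  {1, 2} × {β, δ} = {(1,β), (1,δ), (2,β), (2,δ)}
  {0, 1, 2} × {β, γ} = {(0,β), (0,γ), (1,β), (1,γ), (2,β), (2,γ)}
  {0, 1, 2} × {β, δ} = {(0,β), (0,δ), (1,β), (1,δ), (2,β), (2,δ)}
  {1, 2} × {β, γ, δ} = {(1,β), (1,γ), (1,δ), (2,β), (2,γ), (2,δ)}
  {0, 1, 2} × {β, γ, δ} = {(0,β), (0,γ), (0,δ), (1,β), (1,γ), (1,δ), (2,β), (2,γ), (2,δ)}
These 16 distinct sets form the basis B.
Close under arbitrary unions to get τ_{X×Y}; counting gives |τ_{X×Y}| = 40.


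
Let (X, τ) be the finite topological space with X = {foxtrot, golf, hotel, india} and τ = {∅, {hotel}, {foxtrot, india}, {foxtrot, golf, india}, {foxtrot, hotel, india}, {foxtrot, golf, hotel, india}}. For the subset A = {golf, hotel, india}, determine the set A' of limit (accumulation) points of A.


A' = {foxtrot, golf}

For each x ∈ X, list the open sets U ∈ τ with x ∈ U, then check whether U ∩ (A ∖ {x}) ≠ ∅ for every such U.
  x = foxtrot: opens ∋ x are {foxtrot, india}, {foxtrot, golf, india}, {foxtrot, hotel, india}, {foxtrot, golf, hotel, india}; each meets A ∖ {foxtrot}, so x IS a limit point.
  x = golf: opens ∋ x are {foxtrot, golf, india}, {foxtrot, golf, hotel, india}; each meets A ∖ {golf}, so x IS a limit point.
  x = hotel: open {hotel} ∋ x has {hotel} ∩ (A ∖ {hotel}) = ∅, so x is NOT a limit point.
  x = india: open {foxtrot, india} ∋ x has {foxtrot, india} ∩ (A ∖ {india}) = ∅, so x is NOT a limit point.
Collecting: A' = {foxtrot, golf}.


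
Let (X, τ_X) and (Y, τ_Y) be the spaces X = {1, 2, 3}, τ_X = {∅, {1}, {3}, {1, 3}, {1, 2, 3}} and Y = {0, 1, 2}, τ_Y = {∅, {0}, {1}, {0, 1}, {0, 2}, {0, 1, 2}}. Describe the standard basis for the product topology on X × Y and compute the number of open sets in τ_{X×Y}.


Basis B = {∅ × ∅, {1} × {0}, {1} × {1}, {3} × {0}, {3} × {1}, {1} × {0, 1}, {1} × {0, 2}, {1, 3} × {0}, {1, 3} × {1}, {3} × {0, 1}, {3} × {0, 2}, {1} × {0, 1, 2}, {1, 2, 3} × {0}, {1, 2, 3} × {1}, {3} × {0, 1, 2}, {1, 3} × {0, 1}, {1, 3} × {0, 2}, {1, 3} × {0, 1, 2}, {1, 2, 3} × {0, 1}, {1, 2, 3} × {0, 2}, {1, 2, 3} × {0, 1, 2}}; |τ_{X×Y}| = 70.

Enumerate products U × V with U ∈ τ_X, V ∈ τ_Y (deduplicated):
  ∅ × ∅ = {} (∅)
  {1} × {0} = {(1,0)}
  {1} × {1} = {(1,1)}
  {3} × {0} = {(3,0)}
  {3} × {1} = {(3,1)}
  {1} × {0, 1} = {(1,0), (1,1)}
  {1} × {0, 2} = {(1,0), (1,2)}
  {1, 3} × {0} = {(1,0), (3,0)}
  {1, 3} × {1} = {(1,1), (3,1)}
  {3} × {0, 1} = {(3,0), (3,1)}
  {3} × {0, 2} = {(3,0), (3,2)}
  {1} × {0, 1, 2} = {(1,0), (1,1), (1,2)}
  {1, 2, 3} × {0} = {(1,0), (2,0), (3,0)}
  {1, 2, 3} × {1} = {(1,1), (2,1), (3,1)}
  {3} × {0, 1, 2} = {(3,0), (3,1), (3,2)}
  {1, 3} × {0, 1} = {(1,0), (1,1), (3,0), (3,1)}
  {1, 3} × {0, 2} = {(1,0), (1,2), (3,0), (3,2)}
  {1, 3} × {0, 1, 2} = {(1,0), (1,1), (1,2), (3,0), (3,1), (3,2)}
  {1, 2, 3} × {0, 1} = {(1,0), (1,1), (2,0), (2,1), (3,0), (3,1)}
  {1, 2, 3} × {0, 2} = {(1,0), (1,2), (2,0), (2,2), (3,0), (3,2)}
  {1, 2, 3} × {0, 1, 2} = {(1,0), (1,1), (1,2), (2,0), (2,1), (2,2), (3,0), (3,1), (3,2)}
These 21 distinct sets form the basis B.
Close under arbitrary unions to get τ_{X×Y}; counting gives |τ_{X×Y}| = 70.


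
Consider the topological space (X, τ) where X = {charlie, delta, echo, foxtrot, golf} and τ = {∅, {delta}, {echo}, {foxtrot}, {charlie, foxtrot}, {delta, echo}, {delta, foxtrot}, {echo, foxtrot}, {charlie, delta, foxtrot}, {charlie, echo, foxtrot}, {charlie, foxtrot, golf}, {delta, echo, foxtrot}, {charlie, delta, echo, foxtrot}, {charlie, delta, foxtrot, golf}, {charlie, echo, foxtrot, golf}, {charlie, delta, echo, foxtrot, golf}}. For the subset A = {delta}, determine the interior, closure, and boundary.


int(A) = {delta}, cl(A) = {delta}, ∂A = ∅.

Closed sets in (X, τ) are complements of opens:
  closed(X, τ) = {∅, {delta}, {echo}, {golf}, {charlie, golf}, {delta, echo}, {delta, golf}, {echo, golf}, {charlie, delta, golf}, {charlie, echo, golf}, {charlie, foxtrot, golf}, {delta, echo, golf}, {charlie, delta, echo, golf}, {charlie, delta, foxtrot, golf}, {charlie, echo, foxtrot, golf}, {charlie, delta, echo, foxtrot, golf}}.
int(A) = ⋃ {U ∈ τ : U ⊆ A}. Opens contained in A: ∅, {delta}.
Taking the union of these: int(A) = {delta}.
cl(A) = ⋂ {C closed : A ⊆ C}. Closed sets containing A: {delta}, {delta, echo}, {delta, golf}, {charlie, delta, golf}, {delta, echo, golf}, {charlie, delta, echo, golf}, {charlie, delta, foxtrot, golf}, {charlie, delta, echo, foxtrot, golf}.
Intersecting these: cl(A) = {delta}.
∂A = cl(A) ∖ int(A) = {delta} ∖ {delta} = ∅.
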